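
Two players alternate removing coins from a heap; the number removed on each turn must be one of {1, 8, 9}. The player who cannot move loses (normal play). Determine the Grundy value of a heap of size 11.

G(0) = 0
G(1) = mex{0} = 1
G(2) = mex{1} = 0
G(3) = mex{0} = 1
G(4) = mex{1} = 0
G(5) = mex{0} = 1
G(6) = mex{1} = 0
G(7) = mex{0} = 1
G(8) = mex{1,0} = 2
G(9) = mex{2,1,0} = 3
G(10) = mex{3,0,1} = 2
G(11) = mex{2,1,0} = 3

3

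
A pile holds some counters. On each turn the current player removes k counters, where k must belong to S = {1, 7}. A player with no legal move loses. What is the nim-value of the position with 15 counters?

1

G(0) = 0
G(1) = mex{0} = 1
G(2) = mex{1} = 0
G(3) = mex{0} = 1
G(4) = mex{1} = 0
G(5) = mex{0} = 1
G(6) = mex{1} = 0
G(7) = mex{0,0} = 1
G(8) = mex{1,1} = 0
G(9) = mex{0,0} = 1
G(10) = mex{1,1} = 0
G(11) = mex{0,0} = 1
G(12) = mex{1,1} = 0
G(13) = mex{0,0} = 1
G(14) = mex{1,1} = 0
G(15) = mex{0,0} = 1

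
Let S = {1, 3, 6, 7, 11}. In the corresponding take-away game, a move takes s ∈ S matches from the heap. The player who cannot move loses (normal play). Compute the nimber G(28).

0

n :  0  1  2  3  4  5  6  7  8  9 10 11 12 13 14 15 16 17 18 19 20 21 22 23 24 25 26 27 28
G :  0  1  0  1  0  1  2  3  2  3  2  3  0  1  0  1  0  1  2  3  2  3  2  3  0  1  0  1  0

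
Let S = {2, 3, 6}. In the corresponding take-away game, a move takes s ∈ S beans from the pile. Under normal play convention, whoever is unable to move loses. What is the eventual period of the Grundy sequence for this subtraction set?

G(0) = 0
G(1) = mex{} = 0
G(2) = mex{0} = 1
G(3) = mex{0,0} = 1
G(4) = mex{1,0} = 2
G(5) = mex{1,1} = 0
G(6) = mex{2,1,0} = 3
G(7) = mex{0,2,0} = 1
G(8) = mex{3,0,1} = 2
G(9) = mex{1,3,1} = 0
G(10) = mex{2,1,2} = 0
G(11) = mex{0,2,0} = 1
G(12) = mex{0,0,3} = 1
G(13) = mex{1,0,1} = 2
G(14) = mex{1,1,2} = 0
G(15) = mex{2,1,0} = 3
G(16) = mex{0,2,0} = 1
G(17) = mex{3,0,1} = 2
G(18) = mex{1,3,1} = 0
G(19) = mex{2,1,2} = 0
G(n+9) = G(n) holds for n = 0,…,5 (a full window of length max(S) = 6), so the sequence is purely periodic with period 9.

9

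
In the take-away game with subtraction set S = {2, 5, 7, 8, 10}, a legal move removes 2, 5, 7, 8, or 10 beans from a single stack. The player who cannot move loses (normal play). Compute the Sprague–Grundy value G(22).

G(0) = 0
G(1) = mex{} = 0
G(2) = mex{0} = 1
G(3) = mex{0} = 1
G(4) = mex{1} = 0
G(5) = mex{1,0} = 2
G(6) = mex{0,0} = 1
G(7) = mex{2,1,0} = 3
G(8) = mex{1,1,0,0} = 2
G(9) = mex{3,0,1,0} = 2
G(10) = mex{2,2,1,1,0} = 3
G(11) = mex{2,1,0,1,0} = 3
G(12) = mex{3,3,2,0,1} = 4
G(13) = mex{3,2,1,2,1} = 0
G(14) = mex{4,2,3,1,0} = 5
G(15) = mex{0,3,2,3,2} = 1
G(16) = mex{5,3,2,2,1} = 0
G(17) = mex{1,4,3,2,3} = 0
G(18) = mex{0,0,3,3,2} = 1
G(19) = mex{0,5,4,3,2} = 1
G(20) = mex{1,1,0,4,3} = 2
G(21) = mex{1,0,5,0,3} = 2
G(22) = mex{2,0,1,5,4} = 3

3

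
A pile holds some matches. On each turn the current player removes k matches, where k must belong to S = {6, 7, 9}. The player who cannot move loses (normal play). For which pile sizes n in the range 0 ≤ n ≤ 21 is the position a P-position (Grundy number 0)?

G(0) = 0
G(1) = mex{} = 0
G(2) = mex{} = 0
G(3) = mex{} = 0
G(4) = mex{} = 0
G(5) = mex{} = 0
G(6) = mex{0} = 1
G(7) = mex{0,0} = 1
G(8) = mex{0,0} = 1
G(9) = mex{0,0,0} = 1
G(10) = mex{0,0,0} = 1
G(11) = mex{0,0,0} = 1
G(12) = mex{1,0,0} = 2
G(13) = mex{1,1,0} = 2
G(14) = mex{1,1,0} = 2
G(15) = mex{1,1,1} = 0
G(16) = mex{1,1,1} = 0
G(17) = mex{1,1,1} = 0
G(18) = mex{2,1,1} = 0
G(19) = mex{2,2,1} = 0
G(20) = mex{2,2,1} = 0
G(21) = mex{0,2,2} = 1
P-positions are exactly the n with G(n) = 0.

0, 1, 2, 3, 4, 5, 15, 16, 17, 18, 19, 20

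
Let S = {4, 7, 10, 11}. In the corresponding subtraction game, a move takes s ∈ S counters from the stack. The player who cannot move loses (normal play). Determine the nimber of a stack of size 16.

n :  0  1  2  3  4  5  6  7  8  9 10 11 12 13 14 15 16
G :  0  0  0  0  1  1  1  1  2  2  2  2  3  3  3  0  0

0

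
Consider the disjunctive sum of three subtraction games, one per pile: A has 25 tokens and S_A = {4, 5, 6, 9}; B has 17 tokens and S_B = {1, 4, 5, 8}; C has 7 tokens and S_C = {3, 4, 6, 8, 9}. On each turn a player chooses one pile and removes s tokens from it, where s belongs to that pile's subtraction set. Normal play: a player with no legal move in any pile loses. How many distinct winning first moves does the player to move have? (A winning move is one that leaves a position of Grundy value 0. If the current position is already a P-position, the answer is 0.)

Pile A, S = {4, 5, 6, 9}:
n :  0  1  2  3  4  5  6  7  8  9 10 11 12 13 14 15 16 17 18 19 20 21 22 23 24 25
G :  0  0  0  0  1  1  1  1  2  2  2  2  3  0  0  0  0  1  1  1  1  2  2  2  2  3
G_A(25) = 3.
Pile B, S = {1, 4, 5, 8}:
G(0) = 0
G(1) = mex{0} = 1
G(2) = mex{1} = 0
G(3) = mex{0} = 1
G(4) = mex{1,0} = 2
G(5) = mex{2,1,0} = 3
G(6) = mex{3,0,1} = 2
G(7) = mex{2,1,0} = 3
G(8) = mex{3,2,1,0} = 4
G(9) = mex{4,3,2,1} = 0
G(10) = mex{0,2,3,0} = 1
G(11) = mex{1,3,2,1} = 0
G(12) = mex{0,4,3,2} = 1
G(13) = mex{1,0,4,3} = 2
G(14) = mex{2,1,0,2} = 3
G(15) = mex{3,0,1,3} = 2
G(16) = mex{2,1,0,4} = 3
G(17) = mex{3,2,1,0} = 4
G_B(17) = 4.
Pile C, S = {3, 4, 6, 8, 9}:
G(0) = 0
G(1) = mex{} = 0
G(2) = mex{} = 0
G(3) = mex{0} = 1
G(4) = mex{0,0} = 1
G(5) = mex{0,0} = 1
G(6) = mex{1,0,0} = 2
G(7) = mex{1,1,0} = 2
G_C(7) = 2.
Combined Grundy value = 3 ⊕ 4 ⊕ 2 = 5.
A winning move leaves total XOR = 0, i.e. changes one component's Grundy value g to g ⊕ X where X is the current total.
Pile A: need g' = 3⊕5 = 6. Options: 25−4→G=2, 25−5→G=1, 25−6→G=1, 25−9→G=0. Hits: 0.
Pile B: need g' = 4⊕5 = 1. Options: 17−1→G=3, 17−4→G=2, 17−5→G=1, 17−8→G=0. Hits: 1.
Pile C: need g' = 2⊕5 = 7. Options: 7−3→G=1, 7−4→G=1, 7−6→G=0. Hits: 0.

1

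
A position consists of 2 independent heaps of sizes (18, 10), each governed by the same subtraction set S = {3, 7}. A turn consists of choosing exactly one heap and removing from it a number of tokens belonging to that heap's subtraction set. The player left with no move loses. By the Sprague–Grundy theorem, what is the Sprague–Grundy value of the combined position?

All heaps use S = {3, 7}:
G(0) = 0
G(1) = mex{} = 0
G(2) = mex{} = 0
G(3) = mex{0} = 1
G(4) = mex{0} = 1
G(5) = mex{0} = 1
G(6) = mex{1} = 0
G(7) = mex{1,0} = 2
G(8) = mex{1,0} = 2
G(9) = mex{0,0} = 1
G(10) = mex{2,1} = 0
G(11) = mex{2,1} = 0
G(12) = mex{1,1} = 0
G(13) = mex{0,0} = 1
G(14) = mex{0,2} = 1
G(15) = mex{0,2} = 1
G(16) = mex{1,1} = 0
G(17) = mex{1,0} = 2
G(18) = mex{1,0} = 2
Heap A: G(18) = 2.
Heap B: G(10) = 0.
Combined Grundy value = 2 ⊕ 0 = 2.

2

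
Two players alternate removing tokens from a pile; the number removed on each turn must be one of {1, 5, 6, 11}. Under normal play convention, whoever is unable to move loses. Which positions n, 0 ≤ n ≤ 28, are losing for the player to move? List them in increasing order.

G(0) = 0
G(1) = mex{0} = 1
G(2) = mex{1} = 0
G(3) = mex{0} = 1
G(4) = mex{1} = 0
G(5) = mex{0,0} = 1
G(6) = mex{1,1,0} = 2
G(7) = mex{2,0,1} = 3
G(8) = mex{3,1,0} = 2
G(9) = mex{2,0,1} = 3
G(10) = mex{3,1,0} = 2
G(11) = mex{2,2,1,0} = 3
G(12) = mex{3,3,2,1} = 0
G(13) = mex{0,2,3,0} = 1
G(14) = mex{1,3,2,1} = 0
G(15) = mex{0,2,3,0} = 1
G(16) = mex{1,3,2,1} = 0
G(17) = mex{0,0,3,2} = 1
G(18) = mex{1,1,0,3} = 2
G(19) = mex{2,0,1,2} = 3
G(20) = mex{3,1,0,3} = 2
G(21) = mex{2,0,1,2} = 3
G(22) = mex{3,1,0,3} = 2
G(23) = mex{2,2,1,0} = 3
G(24) = mex{3,3,2,1} = 0
G(25) = mex{0,2,3,0} = 1
G(26) = mex{1,3,2,1} = 0
G(27) = mex{0,2,3,0} = 1
G(28) = mex{1,3,2,1} = 0
P-positions are exactly the n with G(n) = 0.

0, 2, 4, 12, 14, 16, 24, 26, 28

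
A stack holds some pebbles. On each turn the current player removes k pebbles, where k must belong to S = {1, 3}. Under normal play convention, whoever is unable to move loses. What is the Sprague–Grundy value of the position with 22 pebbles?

n :  0  1  2  3  4  5  6  7  8  9 10 11 12 13 14 15 16 17 18 19 20 21 22
G :  0  1  0  1  0  1  0  1  0  1  0  1  0  1  0  1  0  1  0  1  0  1  0

0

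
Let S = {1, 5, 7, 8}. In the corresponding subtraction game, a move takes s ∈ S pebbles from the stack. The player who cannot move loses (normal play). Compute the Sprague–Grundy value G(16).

G(0) = 0
G(1) = mex{0} = 1
G(2) = mex{1} = 0
G(3) = mex{0} = 1
G(4) = mex{1} = 0
G(5) = mex{0,0} = 1
G(6) = mex{1,1} = 0
G(7) = mex{0,0,0} = 1
G(8) = mex{1,1,1,0} = 2
G(9) = mex{2,0,0,1} = 3
G(10) = mex{3,1,1,0} = 2
G(11) = mex{2,0,0,1} = 3
G(12) = mex{3,1,1,0} = 2
G(13) = mex{2,2,0,1} = 3
G(14) = mex{3,3,1,0} = 2
G(15) = mex{2,2,2,1} = 0
G(16) = mex{0,3,3,2} = 1

1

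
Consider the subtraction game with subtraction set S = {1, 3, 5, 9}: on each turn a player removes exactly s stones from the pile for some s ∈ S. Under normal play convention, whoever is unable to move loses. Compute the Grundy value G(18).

n :  0  1  2  3  4  5  6  7  8  9 10 11 12 13 14 15 16 17 18
G :  0  1  0  1  0  1  0  1  0  1  0  1  0  1  0  1  0  1  0

0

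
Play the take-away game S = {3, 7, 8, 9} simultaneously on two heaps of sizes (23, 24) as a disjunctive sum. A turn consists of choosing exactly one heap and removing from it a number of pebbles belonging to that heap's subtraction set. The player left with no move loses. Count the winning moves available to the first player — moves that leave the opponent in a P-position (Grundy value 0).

All heaps use S = {3, 7, 8, 9}:
G(0) = 0
G(1) = mex{} = 0
G(2) = mex{} = 0
G(3) = mex{0} = 1
G(4) = mex{0} = 1
G(5) = mex{0} = 1
G(6) = mex{1} = 0
G(7) = mex{1,0} = 2
G(8) = mex{1,0,0} = 2
G(9) = mex{0,0,0,0} = 1
G(10) = mex{2,1,0,0} = 3
G(11) = mex{2,1,1,0} = 3
G(12) = mex{1,1,1,1} = 0
G(13) = mex{3,0,1,1} = 2
G(14) = mex{3,2,0,1} = 4
G(15) = mex{0,2,2,0} = 1
G(16) = mex{2,1,2,2} = 0
G(17) = mex{4,3,1,2} = 0
G(18) = mex{1,3,3,1} = 0
G(19) = mex{0,0,3,3} = 1
G(20) = mex{0,2,0,3} = 1
G(21) = mex{0,4,2,0} = 1
G(22) = mex{1,1,4,2} = 0
G(23) = mex{1,0,1,4} = 2
G(24) = mex{1,0,0,1} = 2
Heap A: G(23) = 2.
Heap B: G(24) = 2.
Combined Grundy value = 2 ⊕ 2 = 0.
A winning move leaves total XOR = 0, i.e. changes one component's Grundy value g to g ⊕ X where X is the current total.
Heap A: target g' = 2⊕0 = 2, but every legal move changes the Grundy value (mex property), so 0 moves.
Heap B: target g' = 2⊕0 = 2, but every legal move changes the Grundy value (mex property), so 0 moves.

0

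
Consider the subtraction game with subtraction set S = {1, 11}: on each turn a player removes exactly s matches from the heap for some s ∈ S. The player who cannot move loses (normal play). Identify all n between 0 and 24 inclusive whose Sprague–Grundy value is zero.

n :  0  1  2  3  4  5  6  7  8  9 10 11 12 13 14 15 16 17 18 19 20 21 22 23 24
G :  0  1  0  1  0  1  0  1  0  1  0  1  0  1  0  1  0  1  0  1  0  1  0  1  0
P-positions are exactly the n with G(n) = 0.

0, 2, 4, 6, 8, 10, 12, 14, 16, 18, 20, 22, 24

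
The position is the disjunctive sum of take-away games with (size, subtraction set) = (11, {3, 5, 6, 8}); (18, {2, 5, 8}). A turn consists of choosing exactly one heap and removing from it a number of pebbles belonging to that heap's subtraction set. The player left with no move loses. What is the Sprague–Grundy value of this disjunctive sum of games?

Heap A, S = {3, 5, 6, 8}:
n :  0  1  2  3  4  5  6  7  8  9 10 11
G :  0  0  0  1  1  1  2  2  2  3  3  0
G_A(11) = 0.
Heap B, S = {2, 5, 8}:
G(0) = 0
G(1) = mex{} = 0
G(2) = mex{0} = 1
G(3) = mex{0} = 1
G(4) = mex{1} = 0
G(5) = mex{1,0} = 2
G(6) = mex{0,0} = 1
G(7) = mex{2,1} = 0
G(8) = mex{1,1,0} = 2
G(9) = mex{0,0,0} = 1
G(10) = mex{2,2,1} = 0
G(11) = mex{1,1,1} = 0
G(12) = mex{0,0,0} = 1
G(13) = mex{0,2,2} = 1
G(14) = mex{1,1,1} = 0
G(15) = mex{1,0,0} = 2
G(16) = mex{0,0,2} = 1
G(17) = mex{2,1,1} = 0
G(18) = mex{1,1,0} = 2
G_B(18) = 2.
Combined Grundy value = 0 ⊕ 2 = 2.

2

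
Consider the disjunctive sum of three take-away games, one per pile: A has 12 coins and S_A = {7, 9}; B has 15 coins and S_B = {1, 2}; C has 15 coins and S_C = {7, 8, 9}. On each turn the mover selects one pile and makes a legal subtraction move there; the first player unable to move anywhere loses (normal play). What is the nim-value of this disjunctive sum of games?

3

Pile A, S = {7, 9}:
n :  0  1  2  3  4  5  6  7  8  9 10 11 12
G :  0  0  0  0  0  0  0  1  1  1  1  1  1
G_A(12) = 1.
Pile B, S = {1, 2}:
G(0) = 0
G(1) = mex{0} = 1
G(2) = mex{1,0} = 2
G(3) = mex{2,1} = 0
G(4) = mex{0,2} = 1
G(5) = mex{1,0} = 2
G(6) = mex{2,1} = 0
G(7) = mex{0,2} = 1
G(8) = mex{1,0} = 2
G(9) = mex{2,1} = 0
G(10) = mex{0,2} = 1
G(11) = mex{1,0} = 2
G(12) = mex{2,1} = 0
G(13) = mex{0,2} = 1
G(14) = mex{1,0} = 2
G(15) = mex{2,1} = 0
G_B(15) = 0.
Pile C, S = {7, 8, 9}:
G(0) = 0
G(1) = mex{} = 0
G(2) = mex{} = 0
G(3) = mex{} = 0
G(4) = mex{} = 0
G(5) = mex{} = 0
G(6) = mex{} = 0
G(7) = mex{0} = 1
G(8) = mex{0,0} = 1
G(9) = mex{0,0,0} = 1
G(10) = mex{0,0,0} = 1
G(11) = mex{0,0,0} = 1
G(12) = mex{0,0,0} = 1
G(13) = mex{0,0,0} = 1
G(14) = mex{1,0,0} = 2
G(15) = mex{1,1,0} = 2
G_C(15) = 2.
Combined Grundy value = 1 ⊕ 0 ⊕ 2 = 3.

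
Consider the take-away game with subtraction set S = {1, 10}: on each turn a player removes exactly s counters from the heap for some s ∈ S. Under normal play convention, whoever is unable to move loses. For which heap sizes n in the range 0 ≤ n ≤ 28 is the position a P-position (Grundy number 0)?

G(0) = 0
G(1) = mex{0} = 1
G(2) = mex{1} = 0
G(3) = mex{0} = 1
G(4) = mex{1} = 0
G(5) = mex{0} = 1
G(6) = mex{1} = 0
G(7) = mex{0} = 1
G(8) = mex{1} = 0
G(9) = mex{0} = 1
G(10) = mex{1,0} = 2
G(11) = mex{2,1} = 0
G(12) = mex{0,0} = 1
G(13) = mex{1,1} = 0
G(14) = mex{0,0} = 1
G(15) = mex{1,1} = 0
G(16) = mex{0,0} = 1
G(17) = mex{1,1} = 0
G(18) = mex{0,0} = 1
G(19) = mex{1,1} = 0
G(20) = mex{0,2} = 1
G(21) = mex{1,0} = 2
G(22) = mex{2,1} = 0
G(23) = mex{0,0} = 1
G(24) = mex{1,1} = 0
G(25) = mex{0,0} = 1
G(26) = mex{1,1} = 0
G(27) = mex{0,0} = 1
G(28) = mex{1,1} = 0
P-positions are exactly the n with G(n) = 0.

0, 2, 4, 6, 8, 11, 13, 15, 17, 19, 22, 24, 26, 28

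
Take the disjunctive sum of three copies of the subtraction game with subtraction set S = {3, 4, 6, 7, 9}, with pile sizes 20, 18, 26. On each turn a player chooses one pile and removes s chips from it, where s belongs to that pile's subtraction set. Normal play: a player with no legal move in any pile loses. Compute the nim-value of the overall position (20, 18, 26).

All piles use S = {3, 4, 6, 7, 9}:
G(0) = 0
G(1) = mex{} = 0
G(2) = mex{} = 0
G(3) = mex{0} = 1
G(4) = mex{0,0} = 1
G(5) = mex{0,0} = 1
G(6) = mex{1,0,0} = 2
G(7) = mex{1,1,0,0} = 2
G(8) = mex{1,1,0,0} = 2
G(9) = mex{2,1,1,0,0} = 3
G(10) = mex{2,2,1,1,0} = 3
G(11) = mex{2,2,1,1,0} = 3
G(12) = mex{3,2,2,1,1} = 0
G(13) = mex{3,3,2,2,1} = 0
G(14) = mex{3,3,2,2,1} = 0
G(15) = mex{0,3,3,2,2} = 1
G(16) = mex{0,0,3,3,2} = 1
G(17) = mex{0,0,3,3,2} = 1
G(18) = mex{1,0,0,3,3} = 2
G(19) = mex{1,1,0,0,3} = 2
G(20) = mex{1,1,0,0,3} = 2
G(21) = mex{2,1,1,0,0} = 3
G(22) = mex{2,2,1,1,0} = 3
G(23) = mex{2,2,1,1,0} = 3
G(24) = mex{3,2,2,1,1} = 0
G(25) = mex{3,3,2,2,1} = 0
G(26) = mex{3,3,2,2,1} = 0
Pile A: G(20) = 2.
Pile B: G(18) = 2.
Pile C: G(26) = 0.
Combined Grundy value = 2 ⊕ 2 ⊕ 0 = 0.

0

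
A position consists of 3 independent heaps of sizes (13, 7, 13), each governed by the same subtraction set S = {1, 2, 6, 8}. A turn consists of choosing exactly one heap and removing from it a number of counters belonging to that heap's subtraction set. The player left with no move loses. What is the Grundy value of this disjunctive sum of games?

0

All heaps use S = {1, 2, 6, 8}:
n :  0  1  2  3  4  5  6  7  8  9 10 11 12 13
G :  0  1  2  0  1  2  3  0  1  2  0  1  2  3
Heap A: G(13) = 3.
Heap B: G(7) = 0.
Heap C: G(13) = 3.
Combined Grundy value = 3 ⊕ 0 ⊕ 3 = 0.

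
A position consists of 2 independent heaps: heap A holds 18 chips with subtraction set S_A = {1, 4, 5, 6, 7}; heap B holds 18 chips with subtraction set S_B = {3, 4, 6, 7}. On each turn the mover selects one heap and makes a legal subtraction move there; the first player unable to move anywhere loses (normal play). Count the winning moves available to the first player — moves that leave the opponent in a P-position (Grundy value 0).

1

Heap A, S = {1, 4, 5, 6, 7}:
G(0) = 0
G(1) = mex{0} = 1
G(2) = mex{1} = 0
G(3) = mex{0} = 1
G(4) = mex{1,0} = 2
G(5) = mex{2,1,0} = 3
G(6) = mex{3,0,1,0} = 2
G(7) = mex{2,1,0,1,0} = 3
G(8) = mex{3,2,1,0,1} = 4
G(9) = mex{4,3,2,1,0} = 5
G(10) = mex{5,2,3,2,1} = 0
G(11) = mex{0,3,2,3,2} = 1
G(12) = mex{1,4,3,2,3} = 0
G(13) = mex{0,5,4,3,2} = 1
G(14) = mex{1,0,5,4,3} = 2
G(15) = mex{2,1,0,5,4} = 3
G(16) = mex{3,0,1,0,5} = 2
G(17) = mex{2,1,0,1,0} = 3
G(18) = mex{3,2,1,0,1} = 4
G_A(18) = 4.
Heap B, S = {3, 4, 6, 7}:
G(0) = 0
G(1) = mex{} = 0
G(2) = mex{} = 0
G(3) = mex{0} = 1
G(4) = mex{0,0} = 1
G(5) = mex{0,0} = 1
G(6) = mex{1,0,0} = 2
G(7) = mex{1,1,0,0} = 2
G(8) = mex{1,1,0,0} = 2
G(9) = mex{2,1,1,0} = 3
G(10) = mex{2,2,1,1} = 0
G(11) = mex{2,2,1,1} = 0
G(12) = mex{3,2,2,1} = 0
G(13) = mex{0,3,2,2} = 1
G(14) = mex{0,0,2,2} = 1
G(15) = mex{0,0,3,2} = 1
G(16) = mex{1,0,0,3} = 2
G(17) = mex{1,1,0,0} = 2
G(18) = mex{1,1,0,0} = 2
G_B(18) = 2.
Combined Grundy value = 4 ⊕ 2 = 6.
A winning move leaves total XOR = 0, i.e. changes one component's Grundy value g to g ⊕ X where X is the current total.
Heap A: need g' = 4⊕6 = 2. Options: 18−1→G=3, 18−4→G=2, 18−5→G=1, 18−6→G=0, 18−7→G=1. Hits: 1.
Heap B: need g' = 2⊕6 = 4. Options: 18−3→G=1, 18−4→G=1, 18−6→G=0, 18−7→G=0. Hits: 0.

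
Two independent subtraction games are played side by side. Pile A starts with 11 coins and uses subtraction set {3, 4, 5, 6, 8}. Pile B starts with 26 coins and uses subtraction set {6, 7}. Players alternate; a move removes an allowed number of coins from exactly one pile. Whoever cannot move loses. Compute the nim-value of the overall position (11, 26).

0

Pile A, S = {3, 4, 5, 6, 8}:
n :  0  1  2  3  4  5  6  7  8  9 10 11
G :  0  0  0  1  1  1  2  2  2  3  3  0
G_A(11) = 0.
Pile B, S = {6, 7}:
G(0) = 0
G(1) = mex{} = 0
G(2) = mex{} = 0
G(3) = mex{} = 0
G(4) = mex{} = 0
G(5) = mex{} = 0
G(6) = mex{0} = 1
G(7) = mex{0,0} = 1
G(8) = mex{0,0} = 1
G(9) = mex{0,0} = 1
G(10) = mex{0,0} = 1
G(11) = mex{0,0} = 1
G(12) = mex{1,0} = 2
G(13) = mex{1,1} = 0
G(14) = mex{1,1} = 0
G(15) = mex{1,1} = 0
G(16) = mex{1,1} = 0
G(17) = mex{1,1} = 0
G(18) = mex{2,1} = 0
G(19) = mex{0,2} = 1
G(20) = mex{0,0} = 1
G(21) = mex{0,0} = 1
G(22) = mex{0,0} = 1
G(23) = mex{0,0} = 1
G(24) = mex{0,0} = 1
G(25) = mex{1,0} = 2
G(26) = mex{1,1} = 0
G_B(26) = 0.
Combined Grundy value = 0 ⊕ 0 = 0.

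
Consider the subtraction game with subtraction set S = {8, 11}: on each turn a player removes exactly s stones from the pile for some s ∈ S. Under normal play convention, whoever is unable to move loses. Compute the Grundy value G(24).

0

G(0) = 0
G(1) = mex{} = 0
G(2) = mex{} = 0
G(3) = mex{} = 0
G(4) = mex{} = 0
G(5) = mex{} = 0
G(6) = mex{} = 0
G(7) = mex{} = 0
G(8) = mex{0} = 1
G(9) = mex{0} = 1
G(10) = mex{0} = 1
G(11) = mex{0,0} = 1
G(12) = mex{0,0} = 1
G(13) = mex{0,0} = 1
G(14) = mex{0,0} = 1
G(15) = mex{0,0} = 1
G(16) = mex{1,0} = 2
G(17) = mex{1,0} = 2
G(18) = mex{1,0} = 2
G(19) = mex{1,1} = 0
G(20) = mex{1,1} = 0
G(21) = mex{1,1} = 0
G(22) = mex{1,1} = 0
G(23) = mex{1,1} = 0
G(24) = mex{2,1} = 0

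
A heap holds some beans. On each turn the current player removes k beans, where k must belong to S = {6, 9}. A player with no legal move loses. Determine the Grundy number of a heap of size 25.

1

G(0) = 0
G(1) = mex{} = 0
G(2) = mex{} = 0
G(3) = mex{} = 0
G(4) = mex{} = 0
G(5) = mex{} = 0
G(6) = mex{0} = 1
G(7) = mex{0} = 1
G(8) = mex{0} = 1
G(9) = mex{0,0} = 1
G(10) = mex{0,0} = 1
G(11) = mex{0,0} = 1
G(12) = mex{1,0} = 2
G(13) = mex{1,0} = 2
G(14) = mex{1,0} = 2
G(15) = mex{1,1} = 0
G(16) = mex{1,1} = 0
G(17) = mex{1,1} = 0
G(18) = mex{2,1} = 0
G(19) = mex{2,1} = 0
G(20) = mex{2,1} = 0
G(21) = mex{0,2} = 1
G(22) = mex{0,2} = 1
G(23) = mex{0,2} = 1
G(24) = mex{0,0} = 1
G(25) = mex{0,0} = 1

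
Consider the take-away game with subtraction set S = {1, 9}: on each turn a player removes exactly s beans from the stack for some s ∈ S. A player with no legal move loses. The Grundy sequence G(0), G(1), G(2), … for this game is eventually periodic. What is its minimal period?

2

n :  0  1  2  3  4  5  6  7  8  9 10 11 12 13 14
G :  0  1  0  1  0  1  0  1  0  1  0  1  0  1  0
G(n+2) = G(n) holds for n = 0,…,8 (a full window of length max(S) = 9), so the sequence is purely periodic with period 2.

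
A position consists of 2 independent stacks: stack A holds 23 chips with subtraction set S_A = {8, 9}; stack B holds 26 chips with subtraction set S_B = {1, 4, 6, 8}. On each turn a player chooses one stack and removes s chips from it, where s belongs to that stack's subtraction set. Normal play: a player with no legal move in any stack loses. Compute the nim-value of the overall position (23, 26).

Stack A, S = {8, 9}:
G(0) = 0
G(1) = mex{} = 0
G(2) = mex{} = 0
G(3) = mex{} = 0
G(4) = mex{} = 0
G(5) = mex{} = 0
G(6) = mex{} = 0
G(7) = mex{} = 0
G(8) = mex{0} = 1
G(9) = mex{0,0} = 1
G(10) = mex{0,0} = 1
G(11) = mex{0,0} = 1
G(12) = mex{0,0} = 1
G(13) = mex{0,0} = 1
G(14) = mex{0,0} = 1
G(15) = mex{0,0} = 1
G(16) = mex{1,0} = 2
G(17) = mex{1,1} = 0
G(18) = mex{1,1} = 0
G(19) = mex{1,1} = 0
G(20) = mex{1,1} = 0
G(21) = mex{1,1} = 0
G(22) = mex{1,1} = 0
G(23) = mex{1,1} = 0
G_A(23) = 0.
Stack B, S = {1, 4, 6, 8}:
n :  0  1  2  3  4  5  6  7  8  9 10 11 12 13 14 15 16 17 18 19 20 21 22 23 24 25 26
G :  0  1  0  1  2  0  1  0  1  2  3  2  0  1  0  1  2  0  1  0  1  2  3  2  0  1  0
G_B(26) = 0.
Combined Grundy value = 0 ⊕ 0 = 0.

0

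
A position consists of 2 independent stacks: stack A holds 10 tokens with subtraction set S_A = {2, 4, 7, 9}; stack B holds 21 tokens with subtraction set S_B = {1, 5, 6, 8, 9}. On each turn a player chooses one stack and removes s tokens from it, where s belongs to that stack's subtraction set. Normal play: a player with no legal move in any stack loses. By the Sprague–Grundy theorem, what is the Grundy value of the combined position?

1

Stack A, S = {2, 4, 7, 9}:
n :  0  1  2  3  4  5  6  7  8  9 10
G :  0  0  1  1  2  2  0  3  1  4  2
G_A(10) = 2.
Stack B, S = {1, 5, 6, 8, 9}:
G(0) = 0
G(1) = mex{0} = 1
G(2) = mex{1} = 0
G(3) = mex{0} = 1
G(4) = mex{1} = 0
G(5) = mex{0,0} = 1
G(6) = mex{1,1,0} = 2
G(7) = mex{2,0,1} = 3
G(8) = mex{3,1,0,0} = 2
G(9) = mex{2,0,1,1,0} = 3
G(10) = mex{3,1,0,0,1} = 2
G(11) = mex{2,2,1,1,0} = 3
G(12) = mex{3,3,2,0,1} = 4
G(13) = mex{4,2,3,1,0} = 5
G(14) = mex{5,3,2,2,1} = 0
G(15) = mex{0,2,3,3,2} = 1
G(16) = mex{1,3,2,2,3} = 0
G(17) = mex{0,4,3,3,2} = 1
G(18) = mex{1,5,4,2,3} = 0
G(19) = mex{0,0,5,3,2} = 1
G(20) = mex{1,1,0,4,3} = 2
G(21) = mex{2,0,1,5,4} = 3
G_B(21) = 3.
Combined Grundy value = 2 ⊕ 3 = 1.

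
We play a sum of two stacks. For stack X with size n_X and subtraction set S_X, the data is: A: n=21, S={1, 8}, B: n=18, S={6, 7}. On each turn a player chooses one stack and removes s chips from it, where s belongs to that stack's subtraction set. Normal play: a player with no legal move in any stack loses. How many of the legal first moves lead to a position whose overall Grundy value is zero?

Stack A, S = {1, 8}:
n :  0  1  2  3  4  5  6  7  8  9 10 11 12 13 14 15 16 17 18 19 20 21
G :  0  1  0  1  0  1  0  1  2  0  1  0  1  0  1  0  1  2  0  1  0  1
G_A(21) = 1.
Stack B, S = {6, 7}:
G(0) = 0
G(1) = mex{} = 0
G(2) = mex{} = 0
G(3) = mex{} = 0
G(4) = mex{} = 0
G(5) = mex{} = 0
G(6) = mex{0} = 1
G(7) = mex{0,0} = 1
G(8) = mex{0,0} = 1
G(9) = mex{0,0} = 1
G(10) = mex{0,0} = 1
G(11) = mex{0,0} = 1
G(12) = mex{1,0} = 2
G(13) = mex{1,1} = 0
G(14) = mex{1,1} = 0
G(15) = mex{1,1} = 0
G(16) = mex{1,1} = 0
G(17) = mex{1,1} = 0
G(18) = mex{2,1} = 0
G_B(18) = 0.
Combined Grundy value = 1 ⊕ 0 = 1.
A winning move leaves total XOR = 0, i.e. changes one component's Grundy value g to g ⊕ X where X is the current total.
Stack A: need g' = 1⊕1 = 0. Options: 21−1→G=0, 21−8→G=0. Hits: 2.
Stack B: need g' = 0⊕1 = 1. Options: 18−6→G=2, 18−7→G=1. Hits: 1.

3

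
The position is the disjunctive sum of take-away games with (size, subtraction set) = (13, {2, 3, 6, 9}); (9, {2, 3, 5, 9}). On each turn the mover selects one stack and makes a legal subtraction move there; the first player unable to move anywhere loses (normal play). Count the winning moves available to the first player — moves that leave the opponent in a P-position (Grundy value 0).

Stack A, S = {2, 3, 6, 9}:
n :  0  1  2  3  4  5  6  7  8  9 10 11 12 13
G :  0  0  1  1  2  0  3  1  2  2  3  3  0  0
G_A(13) = 0.
Stack B, S = {2, 3, 5, 9}:
n : 0 1 2 3 4 5 6 7 8 9
G : 0 0 1 1 2 2 3 0 0 1
G_B(9) = 1.
Combined Grundy value = 0 ⊕ 1 = 1.
A winning move leaves total XOR = 0, i.e. changes one component's Grundy value g to g ⊕ X where X is the current total.
Stack A: need g' = 0⊕1 = 1. Options: 13−2→G=3, 13−3→G=3, 13−6→G=1, 13−9→G=2. Hits: 1.
Stack B: need g' = 1⊕1 = 0. Options: 9−2→G=0, 9−3→G=3, 9−5→G=2, 9−9→G=0. Hits: 2.

3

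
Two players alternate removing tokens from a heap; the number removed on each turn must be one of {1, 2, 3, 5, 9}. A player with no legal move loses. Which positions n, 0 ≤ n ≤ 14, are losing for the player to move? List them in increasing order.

G(0) = 0
G(1) = mex{0} = 1
G(2) = mex{1,0} = 2
G(3) = mex{2,1,0} = 3
G(4) = mex{3,2,1} = 0
G(5) = mex{0,3,2,0} = 1
G(6) = mex{1,0,3,1} = 2
G(7) = mex{2,1,0,2} = 3
G(8) = mex{3,2,1,3} = 0
G(9) = mex{0,3,2,0,0} = 1
G(10) = mex{1,0,3,1,1} = 2
G(11) = mex{2,1,0,2,2} = 3
G(12) = mex{3,2,1,3,3} = 0
G(13) = mex{0,3,2,0,0} = 1
G(14) = mex{1,0,3,1,1} = 2
P-positions are exactly the n with G(n) = 0.

0, 4, 8, 12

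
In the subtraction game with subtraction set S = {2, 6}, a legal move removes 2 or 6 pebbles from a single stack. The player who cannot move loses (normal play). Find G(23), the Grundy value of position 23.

1

G(0) = 0
G(1) = mex{} = 0
G(2) = mex{0} = 1
G(3) = mex{0} = 1
G(4) = mex{1} = 0
G(5) = mex{1} = 0
G(6) = mex{0,0} = 1
G(7) = mex{0,0} = 1
G(8) = mex{1,1} = 0
G(9) = mex{1,1} = 0
G(10) = mex{0,0} = 1
G(11) = mex{0,0} = 1
G(12) = mex{1,1} = 0
G(13) = mex{1,1} = 0
G(14) = mex{0,0} = 1
G(15) = mex{0,0} = 1
G(16) = mex{1,1} = 0
G(17) = mex{1,1} = 0
G(18) = mex{0,0} = 1
G(19) = mex{0,0} = 1
G(20) = mex{1,1} = 0
G(21) = mex{1,1} = 0
G(22) = mex{0,0} = 1
G(23) = mex{0,0} = 1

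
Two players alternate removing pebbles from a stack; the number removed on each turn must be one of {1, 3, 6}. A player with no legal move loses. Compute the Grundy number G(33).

2

G(0) = 0
G(1) = mex{0} = 1
G(2) = mex{1} = 0
G(3) = mex{0,0} = 1
G(4) = mex{1,1} = 0
G(5) = mex{0,0} = 1
G(6) = mex{1,1,0} = 2
G(7) = mex{2,0,1} = 3
G(8) = mex{3,1,0} = 2
G(9) = mex{2,2,1} = 0
G(10) = mex{0,3,0} = 1
G(11) = mex{1,2,1} = 0
G(12) = mex{0,0,2} = 1
G(13) = mex{1,1,3} = 0
G(14) = mex{0,0,2} = 1
G(15) = mex{1,1,0} = 2
G(16) = mex{2,0,1} = 3
G(17) = mex{3,1,0} = 2
G(18) = mex{2,2,1} = 0
G(19) = mex{0,3,0} = 1
G(20) = mex{1,2,1} = 0
G(21) = mex{0,0,2} = 1
G(22) = mex{1,1,3} = 0
G(23) = mex{0,0,2} = 1
G(24) = mex{1,1,0} = 2
G(25) = mex{2,0,1} = 3
G(26) = mex{3,1,0} = 2
G(27) = mex{2,2,1} = 0
G(28) = mex{0,3,0} = 1
G(29) = mex{1,2,1} = 0
G(30) = mex{0,0,2} = 1
G(31) = mex{1,1,3} = 0
G(32) = mex{0,0,2} = 1
G(33) = mex{1,1,0} = 2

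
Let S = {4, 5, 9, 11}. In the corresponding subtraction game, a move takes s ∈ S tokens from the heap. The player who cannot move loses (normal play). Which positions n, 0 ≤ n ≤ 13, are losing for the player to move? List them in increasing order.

0, 1, 2, 3

G(0) = 0
G(1) = mex{} = 0
G(2) = mex{} = 0
G(3) = mex{} = 0
G(4) = mex{0} = 1
G(5) = mex{0,0} = 1
G(6) = mex{0,0} = 1
G(7) = mex{0,0} = 1
G(8) = mex{1,0} = 2
G(9) = mex{1,1,0} = 2
G(10) = mex{1,1,0} = 2
G(11) = mex{1,1,0,0} = 2
G(12) = mex{2,1,0,0} = 3
G(13) = mex{2,2,1,0} = 3
P-positions are exactly the n with G(n) = 0.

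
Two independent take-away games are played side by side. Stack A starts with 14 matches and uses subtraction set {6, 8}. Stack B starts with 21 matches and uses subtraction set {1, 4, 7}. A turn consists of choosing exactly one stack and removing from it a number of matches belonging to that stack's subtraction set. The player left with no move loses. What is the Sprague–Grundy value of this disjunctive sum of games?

Stack A, S = {6, 8}:
G(0) = 0
G(1) = mex{} = 0
G(2) = mex{} = 0
G(3) = mex{} = 0
G(4) = mex{} = 0
G(5) = mex{} = 0
G(6) = mex{0} = 1
G(7) = mex{0} = 1
G(8) = mex{0,0} = 1
G(9) = mex{0,0} = 1
G(10) = mex{0,0} = 1
G(11) = mex{0,0} = 1
G(12) = mex{1,0} = 2
G(13) = mex{1,0} = 2
G(14) = mex{1,1} = 0
G_A(14) = 0.
Stack B, S = {1, 4, 7}:
n :  0  1  2  3  4  5  6  7  8  9 10 11 12 13 14 15 16 17 18 19 20 21
G :  0  1  0  1  2  0  1  2  0  1  0  1  2  0  1  2  0  1  0  1  2  0
G_B(21) = 0.
Combined Grundy value = 0 ⊕ 0 = 0.

0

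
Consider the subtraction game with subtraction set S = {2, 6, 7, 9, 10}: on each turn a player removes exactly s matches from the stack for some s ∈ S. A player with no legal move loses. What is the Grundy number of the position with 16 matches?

0

G(0) = 0
G(1) = mex{} = 0
G(2) = mex{0} = 1
G(3) = mex{0} = 1
G(4) = mex{1} = 0
G(5) = mex{1} = 0
G(6) = mex{0,0} = 1
G(7) = mex{0,0,0} = 1
G(8) = mex{1,1,0} = 2
G(9) = mex{1,1,1,0} = 2
G(10) = mex{2,0,1,0,0} = 3
G(11) = mex{2,0,0,1,0} = 3
G(12) = mex{3,1,0,1,1} = 2
G(13) = mex{3,1,1,0,1} = 2
G(14) = mex{2,2,1,0,0} = 3
G(15) = mex{2,2,2,1,0} = 3
G(16) = mex{3,3,2,1,1} = 0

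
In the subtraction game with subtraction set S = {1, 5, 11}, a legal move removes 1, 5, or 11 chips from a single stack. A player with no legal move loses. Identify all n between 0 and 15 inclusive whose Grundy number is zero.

G(0) = 0
G(1) = mex{0} = 1
G(2) = mex{1} = 0
G(3) = mex{0} = 1
G(4) = mex{1} = 0
G(5) = mex{0,0} = 1
G(6) = mex{1,1} = 0
G(7) = mex{0,0} = 1
G(8) = mex{1,1} = 0
G(9) = mex{0,0} = 1
G(10) = mex{1,1} = 0
G(11) = mex{0,0,0} = 1
G(12) = mex{1,1,1} = 0
G(13) = mex{0,0,0} = 1
G(14) = mex{1,1,1} = 0
G(15) = mex{0,0,0} = 1
P-positions are exactly the n with G(n) = 0.

0, 2, 4, 6, 8, 10, 12, 14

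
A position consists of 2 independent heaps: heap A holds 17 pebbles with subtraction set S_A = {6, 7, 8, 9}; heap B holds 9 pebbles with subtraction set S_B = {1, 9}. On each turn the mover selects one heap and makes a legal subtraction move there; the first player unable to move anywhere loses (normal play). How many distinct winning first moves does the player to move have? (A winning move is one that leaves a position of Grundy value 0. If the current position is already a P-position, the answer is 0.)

6

Heap A, S = {6, 7, 8, 9}:
G(0) = 0
G(1) = mex{} = 0
G(2) = mex{} = 0
G(3) = mex{} = 0
G(4) = mex{} = 0
G(5) = mex{} = 0
G(6) = mex{0} = 1
G(7) = mex{0,0} = 1
G(8) = mex{0,0,0} = 1
G(9) = mex{0,0,0,0} = 1
G(10) = mex{0,0,0,0} = 1
G(11) = mex{0,0,0,0} = 1
G(12) = mex{1,0,0,0} = 2
G(13) = mex{1,1,0,0} = 2
G(14) = mex{1,1,1,0} = 2
G(15) = mex{1,1,1,1} = 0
G(16) = mex{1,1,1,1} = 0
G(17) = mex{1,1,1,1} = 0
G_A(17) = 0.
Heap B, S = {1, 9}:
n : 0 1 2 3 4 5 6 7 8 9
G : 0 1 0 1 0 1 0 1 0 1
G_B(9) = 1.
Combined Grundy value = 0 ⊕ 1 = 1.
A winning move leaves total XOR = 0, i.e. changes one component's Grundy value g to g ⊕ X where X is the current total.
Heap A: need g' = 0⊕1 = 1. Options: 17−6→G=1, 17−7→G=1, 17−8→G=1, 17−9→G=1. Hits: 4.
Heap B: need g' = 1⊕1 = 0. Options: 9−1→G=0, 9−9→G=0. Hits: 2.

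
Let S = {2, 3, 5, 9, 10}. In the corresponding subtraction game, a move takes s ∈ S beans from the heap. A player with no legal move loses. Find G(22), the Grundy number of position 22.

G(0) = 0
G(1) = mex{} = 0
G(2) = mex{0} = 1
G(3) = mex{0,0} = 1
G(4) = mex{1,0} = 2
G(5) = mex{1,1,0} = 2
G(6) = mex{2,1,0} = 3
G(7) = mex{2,2,1} = 0
G(8) = mex{3,2,1} = 0
G(9) = mex{0,3,2,0} = 1
G(10) = mex{0,0,2,0,0} = 1
G(11) = mex{1,0,3,1,0} = 2
G(12) = mex{1,1,0,1,1} = 2
G(13) = mex{2,1,0,2,1} = 3
G(14) = mex{2,2,1,2,2} = 0
G(15) = mex{3,2,1,3,2} = 0
G(16) = mex{0,3,2,0,3} = 1
G(17) = mex{0,0,2,0,0} = 1
G(18) = mex{1,0,3,1,0} = 2
G(19) = mex{1,1,0,1,1} = 2
G(20) = mex{2,1,0,2,1} = 3
G(21) = mex{2,2,1,2,2} = 0
G(22) = mex{3,2,1,3,2} = 0

0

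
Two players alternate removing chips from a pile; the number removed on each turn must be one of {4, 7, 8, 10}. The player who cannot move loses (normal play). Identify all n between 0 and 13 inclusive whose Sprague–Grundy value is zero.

n :  0  1  2  3  4  5  6  7  8  9 10 11 12 13
G :  0  0  0  0  1  1  1  1  2  2  2  2  3  3
P-positions are exactly the n with G(n) = 0.

0, 1, 2, 3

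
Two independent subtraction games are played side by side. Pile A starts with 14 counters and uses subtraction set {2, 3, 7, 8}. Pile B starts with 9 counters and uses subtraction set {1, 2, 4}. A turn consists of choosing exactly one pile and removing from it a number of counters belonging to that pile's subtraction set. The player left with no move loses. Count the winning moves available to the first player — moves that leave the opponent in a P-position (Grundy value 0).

Pile A, S = {2, 3, 7, 8}:
G(0) = 0
G(1) = mex{} = 0
G(2) = mex{0} = 1
G(3) = mex{0,0} = 1
G(4) = mex{1,0} = 2
G(5) = mex{1,1} = 0
G(6) = mex{2,1} = 0
G(7) = mex{0,2,0} = 1
G(8) = mex{0,0,0,0} = 1
G(9) = mex{1,0,1,0} = 2
G(10) = mex{1,1,1,1} = 0
G(11) = mex{2,1,2,1} = 0
G(12) = mex{0,2,0,2} = 1
G(13) = mex{0,0,0,0} = 1
G(14) = mex{1,0,1,0} = 2
G_A(14) = 2.
Pile B, S = {1, 2, 4}:
n : 0 1 2 3 4 5 6 7 8 9
G : 0 1 2 0 1 2 0 1 2 0
G_B(9) = 0.
Combined Grundy value = 2 ⊕ 0 = 2.
A winning move leaves total XOR = 0, i.e. changes one component's Grundy value g to g ⊕ X where X is the current total.
Pile A: need g' = 2⊕2 = 0. Options: 14−2→G=1, 14−3→G=0, 14−7→G=1, 14−8→G=0. Hits: 2.
Pile B: need g' = 0⊕2 = 2. Options: 9−1→G=2, 9−2→G=1, 9−4→G=2. Hits: 2.

4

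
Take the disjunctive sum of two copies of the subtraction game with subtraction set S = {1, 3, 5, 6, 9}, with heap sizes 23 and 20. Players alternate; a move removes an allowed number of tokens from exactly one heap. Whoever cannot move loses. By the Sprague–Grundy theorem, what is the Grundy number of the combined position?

All heaps use S = {1, 3, 5, 6, 9}:
G(0) = 0
G(1) = mex{0} = 1
G(2) = mex{1} = 0
G(3) = mex{0,0} = 1
G(4) = mex{1,1} = 0
G(5) = mex{0,0,0} = 1
G(6) = mex{1,1,1,0} = 2
G(7) = mex{2,0,0,1} = 3
G(8) = mex{3,1,1,0} = 2
G(9) = mex{2,2,0,1,0} = 3
G(10) = mex{3,3,1,0,1} = 2
G(11) = mex{2,2,2,1,0} = 3
G(12) = mex{3,3,3,2,1} = 0
G(13) = mex{0,2,2,3,0} = 1
G(14) = mex{1,3,3,2,1} = 0
G(15) = mex{0,0,2,3,2} = 1
G(16) = mex{1,1,3,2,3} = 0
G(17) = mex{0,0,0,3,2} = 1
G(18) = mex{1,1,1,0,3} = 2
G(19) = mex{2,0,0,1,2} = 3
G(20) = mex{3,1,1,0,3} = 2
G(21) = mex{2,2,0,1,0} = 3
G(22) = mex{3,3,1,0,1} = 2
G(23) = mex{2,2,2,1,0} = 3
Heap A: G(23) = 3.
Heap B: G(20) = 2.
Combined Grundy value = 3 ⊕ 2 = 1.

1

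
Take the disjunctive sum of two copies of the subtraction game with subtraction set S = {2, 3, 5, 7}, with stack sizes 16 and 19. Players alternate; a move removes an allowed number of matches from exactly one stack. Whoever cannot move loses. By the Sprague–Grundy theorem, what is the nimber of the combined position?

3

All stacks use S = {2, 3, 5, 7}:
n :  0  1  2  3  4  5  6  7  8  9 10 11 12 13 14 15 16 17 18 19
G :  0  0  1  1  2  2  3  3  4  0  0  1  1  2  2  3  3  4  0  0
Stack A: G(16) = 3.
Stack B: G(19) = 0.
Combined Grundy value = 3 ⊕ 0 = 3.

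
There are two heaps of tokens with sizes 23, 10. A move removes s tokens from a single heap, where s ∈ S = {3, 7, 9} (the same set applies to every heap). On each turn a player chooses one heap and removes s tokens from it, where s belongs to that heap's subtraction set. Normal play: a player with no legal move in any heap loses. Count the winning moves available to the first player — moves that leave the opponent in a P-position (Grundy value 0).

All heaps use S = {3, 7, 9}:
G(0) = 0
G(1) = mex{} = 0
G(2) = mex{} = 0
G(3) = mex{0} = 1
G(4) = mex{0} = 1
G(5) = mex{0} = 1
G(6) = mex{1} = 0
G(7) = mex{1,0} = 2
G(8) = mex{1,0} = 2
G(9) = mex{0,0,0} = 1
G(10) = mex{2,1,0} = 3
G(11) = mex{2,1,0} = 3
G(12) = mex{1,1,1} = 0
G(13) = mex{3,0,1} = 2
G(14) = mex{3,2,1} = 0
G(15) = mex{0,2,0} = 1
G(16) = mex{2,1,2} = 0
G(17) = mex{0,3,2} = 1
G(18) = mex{1,3,1} = 0
G(19) = mex{0,0,3} = 1
G(20) = mex{1,2,3} = 0
G(21) = mex{0,0,0} = 1
G(22) = mex{1,1,2} = 0
G(23) = mex{0,0,0} = 1
Heap A: G(23) = 1.
Heap B: G(10) = 3.
Combined Grundy value = 1 ⊕ 3 = 2.
A winning move leaves total XOR = 0, i.e. changes one component's Grundy value g to g ⊕ X where X is the current total.
Heap A: need g' = 1⊕2 = 3. Options: 23−3→G=0, 23−7→G=0, 23−9→G=0. Hits: 0.
Heap B: need g' = 3⊕2 = 1. Options: 10−3→G=2, 10−7→G=1, 10−9→G=0. Hits: 1.

1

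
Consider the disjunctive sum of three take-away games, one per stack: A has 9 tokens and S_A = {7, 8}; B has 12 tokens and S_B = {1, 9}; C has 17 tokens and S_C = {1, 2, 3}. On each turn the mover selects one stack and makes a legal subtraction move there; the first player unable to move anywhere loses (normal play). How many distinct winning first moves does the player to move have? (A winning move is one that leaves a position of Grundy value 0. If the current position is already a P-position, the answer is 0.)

0

Stack A, S = {7, 8}:
G(0) = 0
G(1) = mex{} = 0
G(2) = mex{} = 0
G(3) = mex{} = 0
G(4) = mex{} = 0
G(5) = mex{} = 0
G(6) = mex{} = 0
G(7) = mex{0} = 1
G(8) = mex{0,0} = 1
G(9) = mex{0,0} = 1
G_A(9) = 1.
Stack B, S = {1, 9}:
n :  0  1  2  3  4  5  6  7  8  9 10 11 12
G :  0  1  0  1  0  1  0  1  0  1  0  1  0
G_B(12) = 0.
Stack C, S = {1, 2, 3}:
n :  0  1  2  3  4  5  6  7  8  9 10 11 12 13 14 15 16 17
G :  0  1  2  3  0  1  2  3  0  1  2  3  0  1  2  3  0  1
G_C(17) = 1.
Combined Grundy value = 1 ⊕ 0 ⊕ 1 = 0.
A winning move leaves total XOR = 0, i.e. changes one component's Grundy value g to g ⊕ X where X is the current total.
Stack A: target g' = 1⊕0 = 1, but every legal move changes the Grundy value (mex property), so 0 moves.
Stack B: target g' = 0⊕0 = 0, but every legal move changes the Grundy value (mex property), so 0 moves.
Stack C: target g' = 1⊕0 = 1, but every legal move changes the Grundy value (mex property), so 0 moves.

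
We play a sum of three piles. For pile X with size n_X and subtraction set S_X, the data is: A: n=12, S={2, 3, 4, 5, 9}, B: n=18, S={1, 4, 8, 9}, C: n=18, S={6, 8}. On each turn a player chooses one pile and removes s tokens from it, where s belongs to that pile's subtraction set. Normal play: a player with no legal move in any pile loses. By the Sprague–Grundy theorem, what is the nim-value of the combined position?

3

Pile A, S = {2, 3, 4, 5, 9}:
n :  0  1  2  3  4  5  6  7  8  9 10 11 12
G :  0  0  1  1  2  2  3  0  0  1  1  2  2
G_A(12) = 2.
Pile B, S = {1, 4, 8, 9}:
G(0) = 0
G(1) = mex{0} = 1
G(2) = mex{1} = 0
G(3) = mex{0} = 1
G(4) = mex{1,0} = 2
G(5) = mex{2,1} = 0
G(6) = mex{0,0} = 1
G(7) = mex{1,1} = 0
G(8) = mex{0,2,0} = 1
G(9) = mex{1,0,1,0} = 2
G(10) = mex{2,1,0,1} = 3
G(11) = mex{3,0,1,0} = 2
G(12) = mex{2,1,2,1} = 0
G(13) = mex{0,2,0,2} = 1
G(14) = mex{1,3,1,0} = 2
G(15) = mex{2,2,0,1} = 3
G(16) = mex{3,0,1,0} = 2
G(17) = mex{2,1,2,1} = 0
G(18) = mex{0,2,3,2} = 1
G_B(18) = 1.
Pile C, S = {6, 8}:
G(0) = 0
G(1) = mex{} = 0
G(2) = mex{} = 0
G(3) = mex{} = 0
G(4) = mex{} = 0
G(5) = mex{} = 0
G(6) = mex{0} = 1
G(7) = mex{0} = 1
G(8) = mex{0,0} = 1
G(9) = mex{0,0} = 1
G(10) = mex{0,0} = 1
G(11) = mex{0,0} = 1
G(12) = mex{1,0} = 2
G(13) = mex{1,0} = 2
G(14) = mex{1,1} = 0
G(15) = mex{1,1} = 0
G(16) = mex{1,1} = 0
G(17) = mex{1,1} = 0
G(18) = mex{2,1} = 0
G_C(18) = 0.
Combined Grundy value = 2 ⊕ 1 ⊕ 0 = 3.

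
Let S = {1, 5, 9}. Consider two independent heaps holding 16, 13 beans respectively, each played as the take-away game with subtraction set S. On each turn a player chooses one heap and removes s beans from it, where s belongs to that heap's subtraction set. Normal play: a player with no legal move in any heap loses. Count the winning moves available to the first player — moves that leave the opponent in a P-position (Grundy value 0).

6

All heaps use S = {1, 5, 9}:
n :  0  1  2  3  4  5  6  7  8  9 10 11 12 13 14 15 16
G :  0  1  0  1  0  1  0  1  0  1  0  1  0  1  0  1  0
Heap A: G(16) = 0.
Heap B: G(13) = 1.
Combined Grundy value = 0 ⊕ 1 = 1.
A winning move leaves total XOR = 0, i.e. changes one component's Grundy value g to g ⊕ X where X is the current total.
Heap A: need g' = 0⊕1 = 1. Options: 16−1→G=1, 16−5→G=1, 16−9→G=1. Hits: 3.
Heap B: need g' = 1⊕1 = 0. Options: 13−1→G=0, 13−5→G=0, 13−9→G=0. Hits: 3.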